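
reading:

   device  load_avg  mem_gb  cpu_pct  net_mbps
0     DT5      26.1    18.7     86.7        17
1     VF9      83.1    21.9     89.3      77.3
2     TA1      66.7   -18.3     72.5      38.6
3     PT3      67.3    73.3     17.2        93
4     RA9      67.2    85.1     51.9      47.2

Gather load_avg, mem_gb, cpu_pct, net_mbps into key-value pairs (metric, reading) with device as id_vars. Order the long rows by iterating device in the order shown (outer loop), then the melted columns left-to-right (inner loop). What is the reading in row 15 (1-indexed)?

17.2

20 rows total (5 × 4). Row 15: index ⌊(15-1)/4⌋ = 3 into device → PT3; (15-1) mod 4 = 2 into the melted columns → cpu_pct.
So row 15 is (PT3, cpu_pct, 17.2); reading = 17.2.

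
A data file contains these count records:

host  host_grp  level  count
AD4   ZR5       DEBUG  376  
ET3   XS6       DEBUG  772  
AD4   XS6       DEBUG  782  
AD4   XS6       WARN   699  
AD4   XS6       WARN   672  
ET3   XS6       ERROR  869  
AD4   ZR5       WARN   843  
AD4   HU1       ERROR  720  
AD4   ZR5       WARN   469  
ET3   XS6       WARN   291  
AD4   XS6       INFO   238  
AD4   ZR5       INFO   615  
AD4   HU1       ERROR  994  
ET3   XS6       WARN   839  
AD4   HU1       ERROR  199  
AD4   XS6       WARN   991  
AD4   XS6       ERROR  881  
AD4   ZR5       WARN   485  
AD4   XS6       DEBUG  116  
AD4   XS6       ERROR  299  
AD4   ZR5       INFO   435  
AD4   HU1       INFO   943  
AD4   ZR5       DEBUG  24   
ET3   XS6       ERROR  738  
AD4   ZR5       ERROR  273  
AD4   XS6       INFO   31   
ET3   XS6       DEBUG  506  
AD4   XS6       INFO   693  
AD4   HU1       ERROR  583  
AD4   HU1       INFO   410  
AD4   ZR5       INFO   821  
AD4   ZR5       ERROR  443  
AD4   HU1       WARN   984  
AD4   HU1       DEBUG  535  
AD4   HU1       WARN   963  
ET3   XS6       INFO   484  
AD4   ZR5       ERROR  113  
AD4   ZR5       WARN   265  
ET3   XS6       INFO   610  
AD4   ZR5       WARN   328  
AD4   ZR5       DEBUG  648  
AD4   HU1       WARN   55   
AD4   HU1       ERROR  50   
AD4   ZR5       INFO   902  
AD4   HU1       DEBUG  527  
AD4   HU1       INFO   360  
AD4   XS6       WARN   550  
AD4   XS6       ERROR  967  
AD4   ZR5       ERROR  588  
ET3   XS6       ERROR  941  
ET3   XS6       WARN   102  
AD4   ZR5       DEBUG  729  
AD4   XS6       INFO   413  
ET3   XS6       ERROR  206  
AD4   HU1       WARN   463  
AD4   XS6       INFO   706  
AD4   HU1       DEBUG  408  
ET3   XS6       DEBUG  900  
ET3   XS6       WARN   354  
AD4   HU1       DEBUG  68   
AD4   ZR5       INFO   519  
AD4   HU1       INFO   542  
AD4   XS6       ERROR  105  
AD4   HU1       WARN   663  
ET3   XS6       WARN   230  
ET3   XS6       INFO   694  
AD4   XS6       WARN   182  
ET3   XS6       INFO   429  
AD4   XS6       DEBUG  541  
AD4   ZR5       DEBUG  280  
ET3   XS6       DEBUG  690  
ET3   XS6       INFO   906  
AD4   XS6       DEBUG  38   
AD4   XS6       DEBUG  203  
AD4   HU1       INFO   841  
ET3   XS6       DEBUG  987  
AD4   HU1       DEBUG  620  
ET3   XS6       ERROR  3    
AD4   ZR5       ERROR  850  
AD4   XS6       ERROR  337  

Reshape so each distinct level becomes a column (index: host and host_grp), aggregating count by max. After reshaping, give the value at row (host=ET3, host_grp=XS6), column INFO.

Rows with host=ET3, host_grp=XS6 and level=INFO: count values are 484, 610, 694, 429, 906.
max(484, 610, 694, 429, 906) = 906.

906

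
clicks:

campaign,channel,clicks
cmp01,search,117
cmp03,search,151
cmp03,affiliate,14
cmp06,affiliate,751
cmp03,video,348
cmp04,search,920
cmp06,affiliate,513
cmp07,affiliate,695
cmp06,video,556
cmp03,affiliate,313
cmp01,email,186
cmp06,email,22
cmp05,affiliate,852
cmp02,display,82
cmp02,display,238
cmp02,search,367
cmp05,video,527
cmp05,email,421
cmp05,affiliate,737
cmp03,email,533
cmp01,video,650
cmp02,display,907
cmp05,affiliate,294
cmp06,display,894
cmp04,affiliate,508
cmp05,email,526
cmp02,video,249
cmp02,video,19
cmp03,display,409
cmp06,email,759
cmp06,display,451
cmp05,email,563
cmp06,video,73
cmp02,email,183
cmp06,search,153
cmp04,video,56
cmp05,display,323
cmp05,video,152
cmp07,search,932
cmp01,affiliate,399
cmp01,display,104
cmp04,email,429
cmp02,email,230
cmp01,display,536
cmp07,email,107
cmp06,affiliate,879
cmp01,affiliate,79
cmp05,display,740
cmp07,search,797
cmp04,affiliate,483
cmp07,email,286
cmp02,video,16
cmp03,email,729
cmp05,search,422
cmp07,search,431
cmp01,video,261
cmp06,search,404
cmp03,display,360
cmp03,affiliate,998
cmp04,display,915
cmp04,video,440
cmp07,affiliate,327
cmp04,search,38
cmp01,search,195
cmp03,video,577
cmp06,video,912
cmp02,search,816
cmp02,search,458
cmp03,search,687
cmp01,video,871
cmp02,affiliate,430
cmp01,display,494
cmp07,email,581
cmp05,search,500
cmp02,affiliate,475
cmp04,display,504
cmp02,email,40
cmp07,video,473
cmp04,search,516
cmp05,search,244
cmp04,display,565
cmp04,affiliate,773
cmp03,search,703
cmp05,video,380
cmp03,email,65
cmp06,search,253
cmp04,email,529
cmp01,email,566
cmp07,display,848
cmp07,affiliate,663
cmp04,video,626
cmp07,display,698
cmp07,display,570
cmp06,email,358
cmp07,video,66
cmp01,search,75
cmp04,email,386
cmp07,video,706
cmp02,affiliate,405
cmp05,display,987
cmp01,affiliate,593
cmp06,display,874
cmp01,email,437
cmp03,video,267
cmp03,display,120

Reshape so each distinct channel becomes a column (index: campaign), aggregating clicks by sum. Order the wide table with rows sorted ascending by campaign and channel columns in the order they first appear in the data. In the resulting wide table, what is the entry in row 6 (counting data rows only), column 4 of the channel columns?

With rows sorted ascending by campaign, row 6 is campaign=cmp06. channel columns in first-appearance order: search, affiliate, video, email, display; column 4 is email.
Long rows with campaign=cmp06, channel=email: 22 + 759 + 358 = 1139.

1139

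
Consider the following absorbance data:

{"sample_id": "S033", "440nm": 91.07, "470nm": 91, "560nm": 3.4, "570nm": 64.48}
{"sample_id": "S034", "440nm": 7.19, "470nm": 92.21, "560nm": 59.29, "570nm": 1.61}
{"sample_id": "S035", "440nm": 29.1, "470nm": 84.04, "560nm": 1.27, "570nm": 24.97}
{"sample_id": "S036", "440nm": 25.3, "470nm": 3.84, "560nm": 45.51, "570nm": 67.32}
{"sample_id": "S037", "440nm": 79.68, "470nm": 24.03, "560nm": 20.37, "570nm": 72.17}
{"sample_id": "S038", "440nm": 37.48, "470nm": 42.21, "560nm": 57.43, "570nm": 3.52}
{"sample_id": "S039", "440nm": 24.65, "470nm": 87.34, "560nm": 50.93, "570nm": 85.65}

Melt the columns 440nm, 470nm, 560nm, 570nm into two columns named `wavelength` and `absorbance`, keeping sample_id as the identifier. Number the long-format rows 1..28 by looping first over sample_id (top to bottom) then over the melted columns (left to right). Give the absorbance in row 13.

25.3

28 rows total (7 × 4). Row 13: index ⌊(13-1)/4⌋ = 3 into sample_id → S036; (13-1) mod 4 = 0 into the melted columns → 440nm.
So row 13 is (S036, 440nm, 25.3); absorbance = 25.3.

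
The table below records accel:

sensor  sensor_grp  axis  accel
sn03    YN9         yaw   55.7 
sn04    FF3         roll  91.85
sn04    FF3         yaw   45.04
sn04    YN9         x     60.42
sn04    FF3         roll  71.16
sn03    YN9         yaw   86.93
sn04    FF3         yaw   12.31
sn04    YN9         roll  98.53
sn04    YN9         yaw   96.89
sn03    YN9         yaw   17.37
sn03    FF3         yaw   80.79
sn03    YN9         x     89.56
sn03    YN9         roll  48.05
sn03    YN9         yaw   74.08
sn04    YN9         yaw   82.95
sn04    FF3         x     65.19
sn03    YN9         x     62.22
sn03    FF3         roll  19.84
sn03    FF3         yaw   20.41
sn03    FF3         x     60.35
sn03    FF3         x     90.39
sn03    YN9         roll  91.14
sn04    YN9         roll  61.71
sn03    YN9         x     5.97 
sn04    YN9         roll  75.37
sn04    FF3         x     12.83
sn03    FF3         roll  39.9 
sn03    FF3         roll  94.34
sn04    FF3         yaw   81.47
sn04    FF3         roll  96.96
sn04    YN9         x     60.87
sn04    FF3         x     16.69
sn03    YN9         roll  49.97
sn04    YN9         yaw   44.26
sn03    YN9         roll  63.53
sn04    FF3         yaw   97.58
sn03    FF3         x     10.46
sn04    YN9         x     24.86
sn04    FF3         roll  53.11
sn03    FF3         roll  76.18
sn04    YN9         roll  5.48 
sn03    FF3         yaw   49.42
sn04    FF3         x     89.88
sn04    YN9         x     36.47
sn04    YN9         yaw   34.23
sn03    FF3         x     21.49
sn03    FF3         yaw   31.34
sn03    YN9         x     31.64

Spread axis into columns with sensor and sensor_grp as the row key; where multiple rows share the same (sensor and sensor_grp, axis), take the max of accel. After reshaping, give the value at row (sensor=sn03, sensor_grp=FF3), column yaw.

Rows with sensor=sn03, sensor_grp=FF3 and axis=yaw: accel values are 80.79, 20.41, 49.42, 31.34.
max(80.79, 20.41, 49.42, 31.34) = 80.79.

80.79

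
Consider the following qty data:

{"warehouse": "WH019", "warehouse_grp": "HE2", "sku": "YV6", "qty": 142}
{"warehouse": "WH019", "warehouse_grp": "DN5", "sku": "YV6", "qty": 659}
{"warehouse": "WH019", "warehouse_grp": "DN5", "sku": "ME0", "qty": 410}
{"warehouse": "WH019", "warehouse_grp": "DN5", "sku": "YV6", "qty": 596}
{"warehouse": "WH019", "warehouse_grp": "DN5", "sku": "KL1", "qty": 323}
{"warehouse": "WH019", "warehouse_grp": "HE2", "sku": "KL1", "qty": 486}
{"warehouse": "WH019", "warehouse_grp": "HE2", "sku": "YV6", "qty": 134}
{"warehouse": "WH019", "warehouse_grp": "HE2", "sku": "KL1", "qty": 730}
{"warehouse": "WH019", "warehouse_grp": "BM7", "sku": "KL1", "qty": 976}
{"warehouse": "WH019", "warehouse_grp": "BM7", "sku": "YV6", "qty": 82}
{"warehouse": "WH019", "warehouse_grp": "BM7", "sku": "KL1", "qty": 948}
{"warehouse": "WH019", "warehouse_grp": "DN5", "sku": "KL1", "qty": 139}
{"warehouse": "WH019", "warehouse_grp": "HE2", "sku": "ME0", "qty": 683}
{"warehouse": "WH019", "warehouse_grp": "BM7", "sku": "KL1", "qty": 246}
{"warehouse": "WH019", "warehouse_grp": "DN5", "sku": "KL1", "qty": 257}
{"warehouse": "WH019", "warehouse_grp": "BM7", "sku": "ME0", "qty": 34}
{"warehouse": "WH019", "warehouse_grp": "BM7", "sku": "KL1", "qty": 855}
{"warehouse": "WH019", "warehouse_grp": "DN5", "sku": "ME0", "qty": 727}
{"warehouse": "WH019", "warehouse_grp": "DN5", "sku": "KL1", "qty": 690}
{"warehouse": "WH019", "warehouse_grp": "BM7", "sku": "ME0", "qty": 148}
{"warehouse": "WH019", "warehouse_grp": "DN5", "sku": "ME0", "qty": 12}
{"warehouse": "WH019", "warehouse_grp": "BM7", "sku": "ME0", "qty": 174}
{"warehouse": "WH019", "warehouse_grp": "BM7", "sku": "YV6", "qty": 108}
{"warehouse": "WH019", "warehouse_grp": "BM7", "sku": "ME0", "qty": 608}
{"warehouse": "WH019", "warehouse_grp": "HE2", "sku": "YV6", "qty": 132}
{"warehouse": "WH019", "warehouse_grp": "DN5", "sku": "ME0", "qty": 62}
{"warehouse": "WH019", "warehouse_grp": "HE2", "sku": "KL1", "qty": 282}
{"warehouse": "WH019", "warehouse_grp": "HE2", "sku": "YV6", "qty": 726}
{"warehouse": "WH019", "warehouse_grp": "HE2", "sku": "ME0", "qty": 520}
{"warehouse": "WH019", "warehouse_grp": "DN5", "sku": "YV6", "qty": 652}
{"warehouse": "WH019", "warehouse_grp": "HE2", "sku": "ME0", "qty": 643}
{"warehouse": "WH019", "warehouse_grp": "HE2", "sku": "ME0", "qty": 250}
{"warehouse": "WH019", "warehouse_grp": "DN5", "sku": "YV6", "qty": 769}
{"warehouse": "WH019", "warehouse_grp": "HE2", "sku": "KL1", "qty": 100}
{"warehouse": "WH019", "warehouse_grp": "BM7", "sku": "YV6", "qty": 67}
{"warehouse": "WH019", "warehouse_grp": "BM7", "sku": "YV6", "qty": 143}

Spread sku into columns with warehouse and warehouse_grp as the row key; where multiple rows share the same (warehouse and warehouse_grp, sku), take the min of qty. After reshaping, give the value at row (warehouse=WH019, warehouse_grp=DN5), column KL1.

Rows with warehouse=WH019, warehouse_grp=DN5 and sku=KL1: qty values are 323, 139, 257, 690.
min(323, 139, 257, 690) = 139.

139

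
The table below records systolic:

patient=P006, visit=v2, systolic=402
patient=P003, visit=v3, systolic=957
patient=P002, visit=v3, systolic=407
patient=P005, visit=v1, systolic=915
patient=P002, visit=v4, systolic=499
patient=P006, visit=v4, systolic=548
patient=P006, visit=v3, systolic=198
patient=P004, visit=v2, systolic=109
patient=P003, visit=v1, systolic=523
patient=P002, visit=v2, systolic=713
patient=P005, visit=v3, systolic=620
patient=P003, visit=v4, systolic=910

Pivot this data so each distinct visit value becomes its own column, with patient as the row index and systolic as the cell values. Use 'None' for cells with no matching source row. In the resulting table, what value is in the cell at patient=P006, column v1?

No long-format row has patient=P006 and visit=v1, so the cell is None.

None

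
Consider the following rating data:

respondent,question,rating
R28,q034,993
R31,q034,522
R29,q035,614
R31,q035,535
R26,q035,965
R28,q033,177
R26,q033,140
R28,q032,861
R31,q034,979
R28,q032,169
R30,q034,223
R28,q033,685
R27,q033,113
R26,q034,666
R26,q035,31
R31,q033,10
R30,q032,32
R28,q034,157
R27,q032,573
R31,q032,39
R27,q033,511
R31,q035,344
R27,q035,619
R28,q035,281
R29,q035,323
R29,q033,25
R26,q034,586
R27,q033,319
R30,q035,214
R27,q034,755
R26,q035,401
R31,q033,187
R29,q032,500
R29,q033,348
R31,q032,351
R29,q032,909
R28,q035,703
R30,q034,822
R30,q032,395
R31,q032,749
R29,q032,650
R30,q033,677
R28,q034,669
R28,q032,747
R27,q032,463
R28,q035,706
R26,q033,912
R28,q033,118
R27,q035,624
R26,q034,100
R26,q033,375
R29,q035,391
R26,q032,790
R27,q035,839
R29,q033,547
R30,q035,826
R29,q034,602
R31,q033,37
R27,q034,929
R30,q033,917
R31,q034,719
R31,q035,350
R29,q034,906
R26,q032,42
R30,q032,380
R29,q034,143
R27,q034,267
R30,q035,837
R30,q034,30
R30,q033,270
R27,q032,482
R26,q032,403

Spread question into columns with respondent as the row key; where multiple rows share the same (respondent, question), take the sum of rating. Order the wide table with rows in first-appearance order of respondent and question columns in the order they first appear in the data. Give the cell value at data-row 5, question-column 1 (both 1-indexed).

With rows in first-appearance order of respondent, row 5 is respondent=R30. question columns in first-appearance order: q034, q035, q033, q032; column 1 is q034.
Long rows with respondent=R30, question=q034: 223 + 822 + 30 = 1075.

1075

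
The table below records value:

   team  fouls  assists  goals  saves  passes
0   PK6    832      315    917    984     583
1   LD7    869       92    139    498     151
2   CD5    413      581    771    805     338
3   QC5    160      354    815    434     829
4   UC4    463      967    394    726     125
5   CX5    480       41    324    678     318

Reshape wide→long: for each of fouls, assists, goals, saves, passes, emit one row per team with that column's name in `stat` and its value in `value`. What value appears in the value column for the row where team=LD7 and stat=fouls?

869

Unpivoting turns each (team, wide-column) pair into one long row.
The wide cell at row LD7, column fouls holds 869, so the long row (LD7, fouls) has value=869.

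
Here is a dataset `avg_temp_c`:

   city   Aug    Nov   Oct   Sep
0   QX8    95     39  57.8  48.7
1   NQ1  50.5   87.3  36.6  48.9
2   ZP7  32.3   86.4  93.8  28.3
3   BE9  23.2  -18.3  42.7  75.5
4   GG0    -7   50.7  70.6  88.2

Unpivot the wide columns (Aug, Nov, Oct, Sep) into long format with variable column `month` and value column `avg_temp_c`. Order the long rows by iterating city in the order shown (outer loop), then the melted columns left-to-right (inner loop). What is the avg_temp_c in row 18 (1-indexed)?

20 rows total (5 × 4). Row 18: index ⌊(18-1)/4⌋ = 4 into city → GG0; (18-1) mod 4 = 1 into the melted columns → Nov.
So row 18 is (GG0, Nov, 50.7); avg_temp_c = 50.7.

50.7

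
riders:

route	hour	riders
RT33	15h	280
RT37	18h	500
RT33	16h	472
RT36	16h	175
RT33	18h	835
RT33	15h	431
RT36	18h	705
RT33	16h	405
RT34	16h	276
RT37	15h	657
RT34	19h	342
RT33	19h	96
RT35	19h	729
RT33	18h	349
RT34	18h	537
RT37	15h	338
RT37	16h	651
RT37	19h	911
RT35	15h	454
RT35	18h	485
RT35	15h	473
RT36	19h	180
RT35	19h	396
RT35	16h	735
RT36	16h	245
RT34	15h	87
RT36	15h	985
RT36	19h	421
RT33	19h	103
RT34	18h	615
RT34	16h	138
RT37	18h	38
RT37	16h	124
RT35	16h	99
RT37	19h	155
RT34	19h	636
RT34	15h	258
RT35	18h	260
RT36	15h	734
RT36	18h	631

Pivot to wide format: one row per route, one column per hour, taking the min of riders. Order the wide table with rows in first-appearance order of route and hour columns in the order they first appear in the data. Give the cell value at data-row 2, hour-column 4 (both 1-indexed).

With rows in first-appearance order of route, row 2 is route=RT37. hour columns in first-appearance order: 15h, 18h, 16h, 19h; column 4 is 19h.
Long rows with route=RT37, hour=19h: min(911, 155) = 155.

155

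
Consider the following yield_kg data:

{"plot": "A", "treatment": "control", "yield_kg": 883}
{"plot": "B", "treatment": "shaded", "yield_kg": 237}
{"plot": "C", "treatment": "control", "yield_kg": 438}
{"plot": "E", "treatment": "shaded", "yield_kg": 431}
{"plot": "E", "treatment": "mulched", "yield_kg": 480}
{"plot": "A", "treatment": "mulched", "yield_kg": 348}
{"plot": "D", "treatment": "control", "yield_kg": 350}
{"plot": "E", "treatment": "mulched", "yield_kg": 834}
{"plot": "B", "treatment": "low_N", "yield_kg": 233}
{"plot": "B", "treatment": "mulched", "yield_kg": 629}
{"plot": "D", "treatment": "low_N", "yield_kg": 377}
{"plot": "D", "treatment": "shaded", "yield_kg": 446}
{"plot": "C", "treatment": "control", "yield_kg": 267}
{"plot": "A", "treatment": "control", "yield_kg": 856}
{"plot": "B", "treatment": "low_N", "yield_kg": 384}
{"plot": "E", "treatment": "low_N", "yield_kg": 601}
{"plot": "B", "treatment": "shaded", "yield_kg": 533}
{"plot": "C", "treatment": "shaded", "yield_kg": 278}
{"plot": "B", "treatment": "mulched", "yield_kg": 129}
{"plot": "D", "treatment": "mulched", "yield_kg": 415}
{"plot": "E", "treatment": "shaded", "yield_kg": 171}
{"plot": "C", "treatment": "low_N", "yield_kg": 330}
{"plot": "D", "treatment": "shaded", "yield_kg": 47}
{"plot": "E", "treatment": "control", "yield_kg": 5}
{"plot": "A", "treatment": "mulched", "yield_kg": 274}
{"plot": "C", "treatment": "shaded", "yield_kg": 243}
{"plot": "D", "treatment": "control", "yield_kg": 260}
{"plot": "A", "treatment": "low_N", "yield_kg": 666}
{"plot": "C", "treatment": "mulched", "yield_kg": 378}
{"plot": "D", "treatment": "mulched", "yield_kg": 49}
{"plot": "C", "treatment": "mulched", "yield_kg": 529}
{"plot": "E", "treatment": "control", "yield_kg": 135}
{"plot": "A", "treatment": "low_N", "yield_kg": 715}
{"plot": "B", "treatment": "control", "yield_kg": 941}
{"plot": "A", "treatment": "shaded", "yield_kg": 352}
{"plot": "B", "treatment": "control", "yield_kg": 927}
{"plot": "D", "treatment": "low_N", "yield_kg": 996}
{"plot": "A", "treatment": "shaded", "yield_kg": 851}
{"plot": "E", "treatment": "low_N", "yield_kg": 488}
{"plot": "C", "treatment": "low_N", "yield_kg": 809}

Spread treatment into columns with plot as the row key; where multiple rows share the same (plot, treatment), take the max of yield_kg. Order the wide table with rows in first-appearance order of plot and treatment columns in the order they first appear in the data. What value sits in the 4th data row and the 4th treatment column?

601

With rows in first-appearance order of plot, row 4 is plot=E. treatment columns in first-appearance order: control, shaded, mulched, low_N; column 4 is low_N.
Long rows with plot=E, treatment=low_N: max(601, 488) = 601.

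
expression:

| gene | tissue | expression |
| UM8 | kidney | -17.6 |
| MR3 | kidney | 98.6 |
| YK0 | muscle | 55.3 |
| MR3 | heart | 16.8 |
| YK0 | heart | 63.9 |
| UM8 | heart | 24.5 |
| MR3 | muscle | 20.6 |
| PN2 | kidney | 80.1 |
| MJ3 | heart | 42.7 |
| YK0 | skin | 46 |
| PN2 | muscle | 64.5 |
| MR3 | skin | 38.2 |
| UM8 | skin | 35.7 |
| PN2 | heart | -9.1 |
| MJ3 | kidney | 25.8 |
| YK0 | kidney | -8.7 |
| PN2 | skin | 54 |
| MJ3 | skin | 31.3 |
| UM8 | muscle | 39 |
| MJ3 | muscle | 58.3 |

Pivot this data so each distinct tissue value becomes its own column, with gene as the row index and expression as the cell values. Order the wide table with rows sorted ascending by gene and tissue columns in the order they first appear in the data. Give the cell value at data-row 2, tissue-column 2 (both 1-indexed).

With rows sorted ascending by gene, row 2 is gene=MR3. tissue columns in first-appearance order: kidney, muscle, heart, skin; column 2 is muscle.
Long rows with gene=MR3, tissue=muscle: expression = 20.6.

20.6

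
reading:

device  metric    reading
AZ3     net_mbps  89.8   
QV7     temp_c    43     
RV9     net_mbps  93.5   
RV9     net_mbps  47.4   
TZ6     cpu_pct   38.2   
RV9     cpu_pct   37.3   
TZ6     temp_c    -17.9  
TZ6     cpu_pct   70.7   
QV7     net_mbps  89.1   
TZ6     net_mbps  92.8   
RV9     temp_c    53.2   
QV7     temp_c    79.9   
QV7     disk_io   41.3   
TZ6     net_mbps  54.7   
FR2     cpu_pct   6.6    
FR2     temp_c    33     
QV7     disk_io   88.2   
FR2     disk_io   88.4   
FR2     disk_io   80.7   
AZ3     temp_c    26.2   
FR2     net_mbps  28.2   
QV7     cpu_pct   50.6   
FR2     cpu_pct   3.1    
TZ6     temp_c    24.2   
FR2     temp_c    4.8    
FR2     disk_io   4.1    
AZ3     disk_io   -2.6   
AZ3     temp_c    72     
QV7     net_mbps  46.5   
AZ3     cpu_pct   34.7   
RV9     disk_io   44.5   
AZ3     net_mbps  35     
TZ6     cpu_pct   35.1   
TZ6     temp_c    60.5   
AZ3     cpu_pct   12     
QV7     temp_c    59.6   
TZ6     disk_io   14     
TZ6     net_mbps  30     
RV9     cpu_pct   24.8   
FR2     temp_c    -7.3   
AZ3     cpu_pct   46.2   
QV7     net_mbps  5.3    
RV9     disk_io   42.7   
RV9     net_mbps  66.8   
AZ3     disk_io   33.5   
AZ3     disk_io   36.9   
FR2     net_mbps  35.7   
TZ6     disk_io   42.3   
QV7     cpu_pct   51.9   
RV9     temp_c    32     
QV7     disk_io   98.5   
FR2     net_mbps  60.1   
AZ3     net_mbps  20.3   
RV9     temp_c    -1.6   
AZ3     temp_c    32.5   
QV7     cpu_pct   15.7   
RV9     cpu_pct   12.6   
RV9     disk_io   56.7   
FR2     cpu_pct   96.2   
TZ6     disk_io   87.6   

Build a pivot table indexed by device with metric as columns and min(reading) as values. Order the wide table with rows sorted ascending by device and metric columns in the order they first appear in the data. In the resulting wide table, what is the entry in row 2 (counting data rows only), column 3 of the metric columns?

With rows sorted ascending by device, row 2 is device=FR2. metric columns in first-appearance order: net_mbps, temp_c, cpu_pct, disk_io; column 3 is cpu_pct.
Long rows with device=FR2, metric=cpu_pct: min(6.6, 3.1, 96.2) = 3.1.

3.1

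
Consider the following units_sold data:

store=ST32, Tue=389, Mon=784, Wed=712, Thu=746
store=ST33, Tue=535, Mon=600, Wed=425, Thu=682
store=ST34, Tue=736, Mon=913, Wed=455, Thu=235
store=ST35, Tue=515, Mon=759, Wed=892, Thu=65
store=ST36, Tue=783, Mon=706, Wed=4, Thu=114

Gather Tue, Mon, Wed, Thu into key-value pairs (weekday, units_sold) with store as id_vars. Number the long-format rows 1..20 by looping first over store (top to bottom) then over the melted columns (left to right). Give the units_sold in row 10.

20 rows total (5 × 4). Row 10: index ⌊(10-1)/4⌋ = 2 into store → ST34; (10-1) mod 4 = 1 into the melted columns → Mon.
So row 10 is (ST34, Mon, 913); units_sold = 913.

913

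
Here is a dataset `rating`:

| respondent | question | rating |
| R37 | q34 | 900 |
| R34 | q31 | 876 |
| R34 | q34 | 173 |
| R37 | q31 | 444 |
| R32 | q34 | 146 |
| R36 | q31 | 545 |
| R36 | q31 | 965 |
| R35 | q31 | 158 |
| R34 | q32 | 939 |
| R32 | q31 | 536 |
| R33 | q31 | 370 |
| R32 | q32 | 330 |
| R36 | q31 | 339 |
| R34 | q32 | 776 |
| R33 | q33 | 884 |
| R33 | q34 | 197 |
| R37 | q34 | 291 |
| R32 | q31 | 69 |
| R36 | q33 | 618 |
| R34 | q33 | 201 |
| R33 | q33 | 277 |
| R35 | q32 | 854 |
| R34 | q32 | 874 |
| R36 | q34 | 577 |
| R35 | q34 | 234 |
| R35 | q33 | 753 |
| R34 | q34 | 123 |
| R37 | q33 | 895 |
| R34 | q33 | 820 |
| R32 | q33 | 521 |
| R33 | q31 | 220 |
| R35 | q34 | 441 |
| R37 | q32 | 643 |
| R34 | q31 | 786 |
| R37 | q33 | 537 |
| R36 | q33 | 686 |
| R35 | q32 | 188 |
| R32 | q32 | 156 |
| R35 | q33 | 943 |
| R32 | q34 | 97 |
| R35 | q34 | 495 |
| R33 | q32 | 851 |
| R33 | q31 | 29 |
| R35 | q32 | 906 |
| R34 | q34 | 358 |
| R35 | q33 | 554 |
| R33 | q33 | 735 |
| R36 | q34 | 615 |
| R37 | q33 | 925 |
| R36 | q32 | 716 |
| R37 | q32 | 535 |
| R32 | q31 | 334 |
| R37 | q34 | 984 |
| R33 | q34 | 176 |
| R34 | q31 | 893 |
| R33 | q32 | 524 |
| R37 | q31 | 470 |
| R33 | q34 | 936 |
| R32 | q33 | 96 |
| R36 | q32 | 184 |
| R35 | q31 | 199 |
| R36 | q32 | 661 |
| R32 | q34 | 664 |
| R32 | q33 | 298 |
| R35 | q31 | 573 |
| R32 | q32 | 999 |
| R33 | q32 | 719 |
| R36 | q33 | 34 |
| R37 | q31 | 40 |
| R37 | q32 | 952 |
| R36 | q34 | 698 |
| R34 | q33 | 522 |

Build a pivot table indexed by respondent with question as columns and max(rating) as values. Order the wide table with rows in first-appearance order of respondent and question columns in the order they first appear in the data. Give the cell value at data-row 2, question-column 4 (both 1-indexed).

820

With rows in first-appearance order of respondent, row 2 is respondent=R34. question columns in first-appearance order: q34, q31, q32, q33; column 4 is q33.
Long rows with respondent=R34, question=q33: max(201, 820, 522) = 820.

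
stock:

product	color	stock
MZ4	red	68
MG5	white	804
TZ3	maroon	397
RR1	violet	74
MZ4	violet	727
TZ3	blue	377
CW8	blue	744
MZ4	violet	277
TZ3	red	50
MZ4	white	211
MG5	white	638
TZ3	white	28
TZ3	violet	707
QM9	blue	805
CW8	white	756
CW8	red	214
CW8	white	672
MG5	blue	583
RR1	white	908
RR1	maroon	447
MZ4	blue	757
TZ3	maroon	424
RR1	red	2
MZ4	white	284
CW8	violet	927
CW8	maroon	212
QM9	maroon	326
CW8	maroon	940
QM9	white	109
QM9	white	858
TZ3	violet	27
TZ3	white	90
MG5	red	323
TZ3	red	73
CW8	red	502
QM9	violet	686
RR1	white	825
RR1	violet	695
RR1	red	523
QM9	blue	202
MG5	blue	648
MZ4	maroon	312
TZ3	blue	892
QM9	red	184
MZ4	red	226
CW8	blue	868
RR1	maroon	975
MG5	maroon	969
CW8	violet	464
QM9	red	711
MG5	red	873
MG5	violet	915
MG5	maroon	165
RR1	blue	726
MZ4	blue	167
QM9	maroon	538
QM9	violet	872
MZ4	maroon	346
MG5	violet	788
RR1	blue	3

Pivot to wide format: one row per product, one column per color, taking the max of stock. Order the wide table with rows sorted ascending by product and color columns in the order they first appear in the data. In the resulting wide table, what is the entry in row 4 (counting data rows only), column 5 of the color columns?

805

With rows sorted ascending by product, row 4 is product=QM9. color columns in first-appearance order: red, white, maroon, violet, blue; column 5 is blue.
Long rows with product=QM9, color=blue: max(805, 202) = 805.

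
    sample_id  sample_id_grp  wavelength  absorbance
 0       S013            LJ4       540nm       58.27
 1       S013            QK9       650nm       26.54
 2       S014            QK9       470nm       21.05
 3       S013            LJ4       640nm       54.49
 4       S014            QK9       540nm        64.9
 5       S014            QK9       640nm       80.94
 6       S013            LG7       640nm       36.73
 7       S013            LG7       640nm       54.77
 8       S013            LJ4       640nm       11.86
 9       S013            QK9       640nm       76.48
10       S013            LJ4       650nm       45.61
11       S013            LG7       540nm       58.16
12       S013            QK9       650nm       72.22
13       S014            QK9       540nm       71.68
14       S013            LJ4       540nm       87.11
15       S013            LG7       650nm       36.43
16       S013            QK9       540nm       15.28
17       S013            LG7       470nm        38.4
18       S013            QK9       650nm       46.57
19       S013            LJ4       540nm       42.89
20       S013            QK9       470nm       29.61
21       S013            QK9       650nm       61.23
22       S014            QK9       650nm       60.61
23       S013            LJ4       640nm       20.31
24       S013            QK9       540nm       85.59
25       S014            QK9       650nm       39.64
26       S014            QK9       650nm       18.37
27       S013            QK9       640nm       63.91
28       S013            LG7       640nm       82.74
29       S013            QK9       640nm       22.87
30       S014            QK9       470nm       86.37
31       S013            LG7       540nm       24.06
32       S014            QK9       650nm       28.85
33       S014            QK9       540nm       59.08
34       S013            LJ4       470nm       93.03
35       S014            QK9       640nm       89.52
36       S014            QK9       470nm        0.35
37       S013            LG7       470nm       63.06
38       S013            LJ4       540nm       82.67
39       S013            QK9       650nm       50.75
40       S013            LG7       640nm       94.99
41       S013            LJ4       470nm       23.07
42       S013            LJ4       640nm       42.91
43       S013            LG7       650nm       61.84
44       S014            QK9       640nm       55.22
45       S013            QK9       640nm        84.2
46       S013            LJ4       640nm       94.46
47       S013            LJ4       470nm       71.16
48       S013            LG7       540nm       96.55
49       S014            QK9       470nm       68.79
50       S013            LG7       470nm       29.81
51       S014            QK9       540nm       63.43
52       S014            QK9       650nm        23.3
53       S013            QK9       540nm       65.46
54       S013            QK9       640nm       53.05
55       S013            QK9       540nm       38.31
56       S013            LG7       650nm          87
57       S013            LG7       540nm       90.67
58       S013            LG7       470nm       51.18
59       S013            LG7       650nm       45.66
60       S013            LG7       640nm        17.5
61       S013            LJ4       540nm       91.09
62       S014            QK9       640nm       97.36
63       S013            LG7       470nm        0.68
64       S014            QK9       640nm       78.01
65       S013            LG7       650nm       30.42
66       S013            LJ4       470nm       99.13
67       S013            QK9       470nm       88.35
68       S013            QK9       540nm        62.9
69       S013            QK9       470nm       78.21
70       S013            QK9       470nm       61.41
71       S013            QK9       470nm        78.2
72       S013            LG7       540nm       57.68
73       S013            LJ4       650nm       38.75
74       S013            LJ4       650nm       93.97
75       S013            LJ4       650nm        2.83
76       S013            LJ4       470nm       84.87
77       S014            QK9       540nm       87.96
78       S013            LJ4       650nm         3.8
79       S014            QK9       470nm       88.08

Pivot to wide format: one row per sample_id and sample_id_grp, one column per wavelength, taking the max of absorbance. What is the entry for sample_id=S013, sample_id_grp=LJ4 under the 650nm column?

Rows with sample_id=S013, sample_id_grp=LJ4 and wavelength=650nm: absorbance values are 45.61, 38.75, 93.97, 2.83, 3.8.
max(45.61, 38.75, 93.97, 2.83, 3.8) = 93.97.

93.97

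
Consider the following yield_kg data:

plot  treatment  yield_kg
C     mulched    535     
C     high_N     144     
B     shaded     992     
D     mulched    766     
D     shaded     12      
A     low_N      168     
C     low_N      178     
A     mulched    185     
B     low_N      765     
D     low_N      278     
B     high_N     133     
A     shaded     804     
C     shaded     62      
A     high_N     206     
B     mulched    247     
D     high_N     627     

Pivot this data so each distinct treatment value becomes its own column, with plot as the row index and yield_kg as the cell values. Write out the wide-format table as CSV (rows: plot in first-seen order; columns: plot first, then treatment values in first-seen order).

plot,mulched,high_N,shaded,low_N
C,535,144,62,178
B,247,133,992,765
D,766,627,12,278
A,185,206,804,168

Columns: plot plus the 4 distinct treatment values (mulched, high_N, shaded, low_N).
For example, row C column mulched takes yield_kg=535 from the long row (C, mulched).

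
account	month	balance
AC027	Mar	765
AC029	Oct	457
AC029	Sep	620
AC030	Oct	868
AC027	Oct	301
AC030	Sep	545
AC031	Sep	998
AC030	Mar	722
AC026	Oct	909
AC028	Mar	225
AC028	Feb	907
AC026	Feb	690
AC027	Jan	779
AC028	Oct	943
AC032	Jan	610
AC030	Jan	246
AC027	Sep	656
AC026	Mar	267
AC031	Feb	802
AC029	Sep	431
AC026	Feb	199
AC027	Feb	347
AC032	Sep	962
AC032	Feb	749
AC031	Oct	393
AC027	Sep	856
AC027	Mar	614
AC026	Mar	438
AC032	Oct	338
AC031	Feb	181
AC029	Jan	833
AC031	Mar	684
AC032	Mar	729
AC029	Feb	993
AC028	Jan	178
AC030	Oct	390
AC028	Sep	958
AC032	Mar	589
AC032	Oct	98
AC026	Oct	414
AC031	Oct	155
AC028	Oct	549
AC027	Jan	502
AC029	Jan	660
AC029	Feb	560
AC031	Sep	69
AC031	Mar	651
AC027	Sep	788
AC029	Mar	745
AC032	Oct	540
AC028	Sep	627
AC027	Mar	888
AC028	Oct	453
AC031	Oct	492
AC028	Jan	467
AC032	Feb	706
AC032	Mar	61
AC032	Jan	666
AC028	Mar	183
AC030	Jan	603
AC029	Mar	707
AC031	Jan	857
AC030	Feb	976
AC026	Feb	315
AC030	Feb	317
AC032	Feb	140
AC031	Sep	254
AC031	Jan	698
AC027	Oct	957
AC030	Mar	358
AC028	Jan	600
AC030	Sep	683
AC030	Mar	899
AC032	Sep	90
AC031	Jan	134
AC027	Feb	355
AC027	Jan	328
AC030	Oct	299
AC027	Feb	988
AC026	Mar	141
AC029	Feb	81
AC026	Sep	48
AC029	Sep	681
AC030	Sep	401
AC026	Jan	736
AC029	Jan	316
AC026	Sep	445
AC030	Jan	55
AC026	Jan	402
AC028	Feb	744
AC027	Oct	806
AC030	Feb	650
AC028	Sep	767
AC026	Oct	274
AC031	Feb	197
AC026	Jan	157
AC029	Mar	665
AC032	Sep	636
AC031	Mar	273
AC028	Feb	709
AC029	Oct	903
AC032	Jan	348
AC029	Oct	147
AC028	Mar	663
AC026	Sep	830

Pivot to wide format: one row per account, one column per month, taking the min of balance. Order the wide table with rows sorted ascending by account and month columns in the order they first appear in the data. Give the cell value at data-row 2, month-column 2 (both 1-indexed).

With rows sorted ascending by account, row 2 is account=AC027. month columns in first-appearance order: Mar, Oct, Sep, Feb, Jan; column 2 is Oct.
Long rows with account=AC027, month=Oct: min(301, 957, 806) = 301.

301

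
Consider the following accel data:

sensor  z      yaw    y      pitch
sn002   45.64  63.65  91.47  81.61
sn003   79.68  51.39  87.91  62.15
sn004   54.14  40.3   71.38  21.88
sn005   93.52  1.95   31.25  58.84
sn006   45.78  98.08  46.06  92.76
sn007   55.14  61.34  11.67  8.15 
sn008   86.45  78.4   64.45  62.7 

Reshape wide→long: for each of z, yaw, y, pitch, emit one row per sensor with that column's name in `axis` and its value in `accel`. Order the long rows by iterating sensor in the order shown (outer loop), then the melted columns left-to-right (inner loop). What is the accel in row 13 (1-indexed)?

93.52

28 rows total (7 × 4). Row 13: index ⌊(13-1)/4⌋ = 3 into sensor → sn005; (13-1) mod 4 = 0 into the melted columns → z.
So row 13 is (sn005, z, 93.52); accel = 93.52.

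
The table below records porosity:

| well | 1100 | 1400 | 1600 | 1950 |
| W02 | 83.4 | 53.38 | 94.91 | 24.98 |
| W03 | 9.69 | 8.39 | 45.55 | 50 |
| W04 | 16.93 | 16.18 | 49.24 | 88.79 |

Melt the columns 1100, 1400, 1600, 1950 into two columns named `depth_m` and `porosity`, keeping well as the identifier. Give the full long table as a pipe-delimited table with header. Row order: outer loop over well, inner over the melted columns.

Each (well, column) pair becomes one row: 3 × 4 = 12 rows.
For example, (W02, 1100) → porosity=83.4.

| well | depth_m | porosity |
| W02 | 1100 | 83.4 |
| W02 | 1400 | 53.38 |
| W02 | 1600 | 94.91 |
| W02 | 1950 | 24.98 |
| W03 | 1100 | 9.69 |
| W03 | 1400 | 8.39 |
| W03 | 1600 | 45.55 |
| W03 | 1950 | 50 |
| W04 | 1100 | 16.93 |
| W04 | 1400 | 16.18 |
| W04 | 1600 | 49.24 |
| W04 | 1950 | 88.79 |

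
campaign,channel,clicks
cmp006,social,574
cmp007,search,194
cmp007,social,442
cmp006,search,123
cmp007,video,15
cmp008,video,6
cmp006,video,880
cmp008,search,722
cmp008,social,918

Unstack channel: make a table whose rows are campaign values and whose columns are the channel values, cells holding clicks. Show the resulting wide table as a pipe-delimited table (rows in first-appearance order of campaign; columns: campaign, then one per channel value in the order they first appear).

Columns: campaign plus the 3 distinct channel values (social, search, video).
For example, row cmp006 column social takes clicks=574 from the long row (cmp006, social).

| campaign | social | search | video |
| cmp006 | 574 | 123 | 880 |
| cmp007 | 442 | 194 | 15 |
| cmp008 | 918 | 722 | 6 |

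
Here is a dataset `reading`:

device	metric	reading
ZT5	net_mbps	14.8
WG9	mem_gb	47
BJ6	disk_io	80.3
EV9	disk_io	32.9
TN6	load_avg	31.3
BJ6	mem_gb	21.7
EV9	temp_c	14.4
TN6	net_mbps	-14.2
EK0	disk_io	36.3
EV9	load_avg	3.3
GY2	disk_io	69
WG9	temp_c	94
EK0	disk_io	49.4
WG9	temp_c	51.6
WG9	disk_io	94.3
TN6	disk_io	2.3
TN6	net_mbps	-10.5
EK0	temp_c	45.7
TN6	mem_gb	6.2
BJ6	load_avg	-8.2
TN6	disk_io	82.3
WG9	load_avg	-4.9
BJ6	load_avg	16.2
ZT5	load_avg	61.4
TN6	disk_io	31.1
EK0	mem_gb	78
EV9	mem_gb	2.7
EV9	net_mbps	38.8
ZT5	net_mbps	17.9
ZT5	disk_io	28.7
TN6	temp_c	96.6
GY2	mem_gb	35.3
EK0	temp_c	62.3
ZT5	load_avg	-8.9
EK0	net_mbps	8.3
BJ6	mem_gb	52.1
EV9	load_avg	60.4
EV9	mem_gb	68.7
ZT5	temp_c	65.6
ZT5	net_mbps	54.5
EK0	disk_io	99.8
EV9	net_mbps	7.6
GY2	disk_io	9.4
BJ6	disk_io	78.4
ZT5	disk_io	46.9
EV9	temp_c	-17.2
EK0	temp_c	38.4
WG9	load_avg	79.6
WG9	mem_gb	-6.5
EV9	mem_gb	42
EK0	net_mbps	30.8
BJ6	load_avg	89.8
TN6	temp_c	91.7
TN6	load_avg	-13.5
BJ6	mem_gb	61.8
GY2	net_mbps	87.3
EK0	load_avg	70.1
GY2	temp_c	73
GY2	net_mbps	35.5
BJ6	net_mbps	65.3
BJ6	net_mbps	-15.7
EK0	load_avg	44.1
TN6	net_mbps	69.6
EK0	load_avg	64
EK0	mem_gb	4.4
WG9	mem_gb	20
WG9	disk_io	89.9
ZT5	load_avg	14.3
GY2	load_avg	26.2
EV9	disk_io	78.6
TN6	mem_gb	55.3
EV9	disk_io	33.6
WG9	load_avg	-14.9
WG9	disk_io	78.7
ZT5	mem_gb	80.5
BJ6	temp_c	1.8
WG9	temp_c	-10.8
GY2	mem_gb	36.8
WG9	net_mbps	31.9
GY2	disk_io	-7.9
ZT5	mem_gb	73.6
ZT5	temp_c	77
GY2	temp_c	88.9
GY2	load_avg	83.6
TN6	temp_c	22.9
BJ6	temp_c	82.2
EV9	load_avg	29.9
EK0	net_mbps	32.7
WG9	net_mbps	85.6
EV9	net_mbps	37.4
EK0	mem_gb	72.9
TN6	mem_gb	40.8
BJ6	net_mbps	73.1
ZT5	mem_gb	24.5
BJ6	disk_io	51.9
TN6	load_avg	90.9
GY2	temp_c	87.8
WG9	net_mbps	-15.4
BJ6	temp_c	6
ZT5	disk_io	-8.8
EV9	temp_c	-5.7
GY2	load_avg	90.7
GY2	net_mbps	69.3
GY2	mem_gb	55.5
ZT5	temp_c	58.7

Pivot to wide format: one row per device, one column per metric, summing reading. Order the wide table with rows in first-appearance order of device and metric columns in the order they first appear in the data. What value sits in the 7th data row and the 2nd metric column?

With rows in first-appearance order of device, row 7 is device=GY2. metric columns in first-appearance order: net_mbps, mem_gb, disk_io, load_avg, temp_c; column 2 is mem_gb.
Long rows with device=GY2, metric=mem_gb: 35.3 + 36.8 + 55.5 = 127.6.

127.6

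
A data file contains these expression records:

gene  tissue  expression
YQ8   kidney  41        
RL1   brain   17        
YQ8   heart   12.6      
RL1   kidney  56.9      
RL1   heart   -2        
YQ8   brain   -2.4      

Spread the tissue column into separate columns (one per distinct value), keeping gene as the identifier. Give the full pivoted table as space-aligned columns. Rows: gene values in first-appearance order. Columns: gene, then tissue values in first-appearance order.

Columns: gene plus the 3 distinct tissue values (kidney, brain, heart).
For example, row YQ8 column kidney takes expression=41 from the long row (YQ8, kidney).

gene  kidney  brain  heart
YQ8   41      -2.4   12.6 
RL1   56.9    17     -2   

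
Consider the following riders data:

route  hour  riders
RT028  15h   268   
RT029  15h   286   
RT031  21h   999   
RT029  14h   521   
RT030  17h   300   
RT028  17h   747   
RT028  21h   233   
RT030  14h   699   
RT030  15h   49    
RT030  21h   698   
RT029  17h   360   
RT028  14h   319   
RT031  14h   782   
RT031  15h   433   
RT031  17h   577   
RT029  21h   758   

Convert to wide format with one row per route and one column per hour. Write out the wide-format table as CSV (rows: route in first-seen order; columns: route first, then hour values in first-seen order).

route,15h,21h,14h,17h
RT028,268,233,319,747
RT029,286,758,521,360
RT031,433,999,782,577
RT030,49,698,699,300

Columns: route plus the 4 distinct hour values (15h, 21h, 14h, 17h).
For example, row RT028 column 15h takes riders=268 from the long row (RT028, 15h).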